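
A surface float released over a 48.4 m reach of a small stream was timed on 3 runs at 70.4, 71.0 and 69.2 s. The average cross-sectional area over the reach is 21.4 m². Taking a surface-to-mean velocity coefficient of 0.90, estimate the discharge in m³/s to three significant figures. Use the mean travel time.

t̄ = (70.4 + 71.0 + 69.2) / 3 = 70.2 s
v_surface = L / t̄ = 48.4 / 70.2 = 0.6895 m/s
v_mean = 0.90 × 0.6895 = 0.6205 m/s
Q = A × v_mean = 21.4 × 0.6205 = 13.28 m³/s

13.3 m³/s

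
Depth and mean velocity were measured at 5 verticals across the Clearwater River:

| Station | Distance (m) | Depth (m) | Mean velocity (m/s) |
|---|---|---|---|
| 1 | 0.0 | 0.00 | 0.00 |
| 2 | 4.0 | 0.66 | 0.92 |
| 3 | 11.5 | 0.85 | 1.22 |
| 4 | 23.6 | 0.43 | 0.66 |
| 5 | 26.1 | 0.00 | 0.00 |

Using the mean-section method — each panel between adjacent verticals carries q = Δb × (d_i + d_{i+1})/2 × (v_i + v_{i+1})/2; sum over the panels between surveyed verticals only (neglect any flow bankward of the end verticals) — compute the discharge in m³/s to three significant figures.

Panel 1-2: Δb = 4 m, d̄ = (0.00+0.66)/2 = 0.33, v̄ = (0.00+0.92)/2 = 0.46 → q = 4×0.33×0.46 = 0.6072 m³/s
Panel 2-3: Δb = 7.5 m, d̄ = (0.66+0.85)/2 = 0.755, v̄ = (0.92+1.22)/2 = 1.07 → q = 7.5×0.755×1.07 = 6.059 m³/s
Panel 3-4: Δb = 12.1 m, d̄ = (0.85+0.43)/2 = 0.64, v̄ = (1.22+0.66)/2 = 0.94 → q = 12.1×0.64×0.94 = 7.279 m³/s
Panel 4-5: Δb = 2.5 m, d̄ = (0.43+0.00)/2 = 0.215, v̄ = (0.66+0.00)/2 = 0.33 → q = 2.5×0.215×0.33 = 0.1774 m³/s
Q = Σ q = 14.12 m³/s

14.1 m³/s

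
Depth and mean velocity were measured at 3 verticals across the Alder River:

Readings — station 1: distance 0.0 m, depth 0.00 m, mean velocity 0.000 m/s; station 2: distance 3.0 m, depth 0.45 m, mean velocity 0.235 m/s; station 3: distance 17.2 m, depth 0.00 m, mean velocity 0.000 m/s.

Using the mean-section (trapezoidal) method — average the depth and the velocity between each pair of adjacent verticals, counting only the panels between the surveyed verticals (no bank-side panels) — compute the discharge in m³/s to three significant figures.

Panel 1-2: Δb = 3 m, d̄ = (0.00+0.45)/2 = 0.225, v̄ = (0.000+0.235)/2 = 0.1175 → q = 3×0.225×0.1175 = 0.07931 m³/s
Panel 2-3: Δb = 14.2 m, d̄ = (0.45+0.00)/2 = 0.225, v̄ = (0.235+0.000)/2 = 0.1175 → q = 14.2×0.225×0.1175 = 0.3754 m³/s
Q = Σ q = 0.4547 m³/s

0.455 m³/s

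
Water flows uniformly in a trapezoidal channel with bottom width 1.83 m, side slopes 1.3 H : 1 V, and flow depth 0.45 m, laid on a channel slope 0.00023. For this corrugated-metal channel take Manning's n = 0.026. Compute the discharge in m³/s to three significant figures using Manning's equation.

A = (b + z·y)·y = (1.83 + 1.3×0.45)×0.45 = 1.087 m²
P = b + 2y√(1+z²) = 1.83 + 2×0.45×√(1+1.3²) = 3.306 m
R = A/P = 1.087/3.306 = 0.3287 m
Q = (1/n)·A·R^(2/3)·S^(1/2) = (1/0.026) × 1.087 × 0.3287^(2/3) × 0.00023^(1/2) = 0.3019 m³/s

0.302 m³/s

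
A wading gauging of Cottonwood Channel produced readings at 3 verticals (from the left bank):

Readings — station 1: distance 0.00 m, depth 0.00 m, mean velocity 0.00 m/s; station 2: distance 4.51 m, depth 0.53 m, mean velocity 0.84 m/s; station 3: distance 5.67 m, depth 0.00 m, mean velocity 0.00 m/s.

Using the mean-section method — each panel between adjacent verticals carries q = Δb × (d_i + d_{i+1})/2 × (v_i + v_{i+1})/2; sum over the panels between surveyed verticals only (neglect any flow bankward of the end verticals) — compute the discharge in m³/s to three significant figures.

0.631 m³/s

Panel 1-2: Δb = 4.51 m, d̄ = (0.00+0.53)/2 = 0.265, v̄ = (0.00+0.84)/2 = 0.42 → q = 4.51×0.265×0.42 = 0.5020 m³/s
Panel 2-3: Δb = 1.16 m, d̄ = (0.53+0.00)/2 = 0.265, v̄ = (0.84+0.00)/2 = 0.42 → q = 1.16×0.265×0.42 = 0.1291 m³/s
Q = Σ q = 0.6311 m³/s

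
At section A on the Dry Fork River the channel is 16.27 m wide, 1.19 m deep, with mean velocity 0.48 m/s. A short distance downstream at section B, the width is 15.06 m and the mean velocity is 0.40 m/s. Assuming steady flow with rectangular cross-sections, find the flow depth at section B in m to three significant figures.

Q = A₁V₁ = (16.27×1.19) × 0.48 = 9.293 m³/s
d₂ = Q/(b₂ V₂) = 9.293/(15.06×0.40) = 1.543 m

1.54 m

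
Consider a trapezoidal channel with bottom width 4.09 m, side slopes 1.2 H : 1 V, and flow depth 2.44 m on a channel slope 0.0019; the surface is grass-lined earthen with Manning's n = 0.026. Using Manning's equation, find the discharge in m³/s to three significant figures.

A = (b + z·y)·y = (4.09 + 1.2×2.44)×2.44 = 17.12 m²
P = b + 2y√(1+z²) = 4.09 + 2×2.44×√(1+1.2²) = 11.71 m
R = A/P = 17.12/11.71 = 1.462 m
Q = (1/n)·A·R^(2/3)·S^(1/2) = (1/0.026) × 17.12 × 1.462^(2/3) × 0.0019^(1/2) = 36.98 m³/s

37.0 m³/s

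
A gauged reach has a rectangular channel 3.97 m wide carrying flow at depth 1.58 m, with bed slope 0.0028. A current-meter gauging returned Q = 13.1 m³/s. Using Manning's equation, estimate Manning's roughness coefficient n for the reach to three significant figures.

A = b·y = 3.97 × 1.58 = 6.273 m²
P = b + 2y = 3.97 + 2×1.58 = 7.130 m
R = A/P = 6.273/7.130 = 0.8797 m
n = (1/Q)·A·R^(2/3)·S^(1/2) = (1/13.1) × 6.273 × 0.9181 × 0.05292 = 0.02326

0.0233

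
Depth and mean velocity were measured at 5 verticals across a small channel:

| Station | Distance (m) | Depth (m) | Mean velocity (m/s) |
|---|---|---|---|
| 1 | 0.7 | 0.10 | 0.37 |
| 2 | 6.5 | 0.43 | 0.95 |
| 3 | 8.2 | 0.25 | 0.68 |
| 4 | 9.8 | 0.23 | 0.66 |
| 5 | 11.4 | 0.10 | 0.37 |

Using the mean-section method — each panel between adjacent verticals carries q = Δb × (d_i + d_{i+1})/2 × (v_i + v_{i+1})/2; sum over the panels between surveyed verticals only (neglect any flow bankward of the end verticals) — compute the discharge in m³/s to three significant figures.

1.88 m³/s

Panel 1-2: Δb = 5.8 m, d̄ = (0.10+0.43)/2 = 0.265, v̄ = (0.37+0.95)/2 = 0.66 → q = 5.8×0.265×0.66 = 1.014 m³/s
Panel 2-3: Δb = 1.7 m, d̄ = (0.43+0.25)/2 = 0.34, v̄ = (0.95+0.68)/2 = 0.815 → q = 1.7×0.34×0.815 = 0.4711 m³/s
Panel 3-4: Δb = 1.6 m, d̄ = (0.25+0.23)/2 = 0.24, v̄ = (0.68+0.66)/2 = 0.67 → q = 1.6×0.24×0.67 = 0.2573 m³/s
Panel 4-5: Δb = 1.6 m, d̄ = (0.23+0.10)/2 = 0.165, v̄ = (0.66+0.37)/2 = 0.515 → q = 1.6×0.165×0.515 = 0.1360 m³/s
Q = Σ q = 1.879 m³/s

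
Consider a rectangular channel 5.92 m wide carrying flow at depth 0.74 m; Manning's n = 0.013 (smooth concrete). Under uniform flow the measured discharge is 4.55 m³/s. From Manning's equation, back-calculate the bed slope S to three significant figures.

A = b·y = 5.92 × 0.74 = 4.381 m²
P = b + 2y = 5.92 + 2×0.74 = 7.400 m
R = A/P = 4.381/7.400 = 0.5920 m
S = (Q·n / (1·A·R^(2/3)))² = (4.55×0.013 / (1×4.381×0.7050))² = 0.0003668

0.000367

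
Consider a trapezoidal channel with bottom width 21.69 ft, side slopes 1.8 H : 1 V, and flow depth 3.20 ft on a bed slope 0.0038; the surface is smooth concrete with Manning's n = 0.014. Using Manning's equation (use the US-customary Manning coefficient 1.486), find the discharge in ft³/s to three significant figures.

A = (b + z·y)·y = (21.69 + 1.8×3.20)×3.20 = 87.84 ft²
P = b + 2y√(1+z²) = 21.69 + 2×3.20×√(1+1.8²) = 34.87 ft
R = A/P = 87.84/34.87 = 2.519 ft
Q = (1.486/n)·A·R^(2/3)·S^(1/2) = (1.486/0.014) × 87.84 × 2.519^(2/3) × 0.0038^(1/2) = 1064 ft³/s

1060 ft³/s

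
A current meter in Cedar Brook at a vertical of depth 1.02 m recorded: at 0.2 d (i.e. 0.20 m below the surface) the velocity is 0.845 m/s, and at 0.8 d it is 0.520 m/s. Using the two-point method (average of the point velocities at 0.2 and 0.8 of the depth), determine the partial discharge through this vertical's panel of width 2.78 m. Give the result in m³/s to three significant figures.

v̄ = (0.845 + 0.520) / 2 = 0.6825 m/s
q = v̄ × d × w = 0.6825 × 1.02 × 2.78 = 1.935 m³/s

1.94 m³/s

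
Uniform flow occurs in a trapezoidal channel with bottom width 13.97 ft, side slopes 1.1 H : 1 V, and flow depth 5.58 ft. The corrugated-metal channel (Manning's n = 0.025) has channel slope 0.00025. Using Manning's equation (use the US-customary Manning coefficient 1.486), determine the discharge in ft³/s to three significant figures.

A = (b + z·y)·y = (13.97 + 1.1×5.58)×5.58 = 112.2 ft²
P = b + 2y√(1+z²) = 13.97 + 2×5.58×√(1+1.1²) = 30.56 ft
R = A/P = 112.2/30.56 = 3.671 ft
Q = (1.486/n)·A·R^(2/3)·S^(1/2) = (1.486/0.025) × 112.2 × 3.671^(2/3) × 0.00025^(1/2) = 251.0 ft³/s

251 ft³/s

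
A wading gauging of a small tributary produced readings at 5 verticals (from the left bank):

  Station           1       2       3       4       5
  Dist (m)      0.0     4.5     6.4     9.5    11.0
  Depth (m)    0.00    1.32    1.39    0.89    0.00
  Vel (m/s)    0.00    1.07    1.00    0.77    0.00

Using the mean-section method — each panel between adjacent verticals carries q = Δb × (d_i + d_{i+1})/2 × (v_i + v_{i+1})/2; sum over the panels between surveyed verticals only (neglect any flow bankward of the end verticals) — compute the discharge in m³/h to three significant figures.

27500 m³/h

Panel 1-2: Δb = 4.5 m, d̄ = (0.00+1.32)/2 = 0.66, v̄ = (0.00+1.07)/2 = 0.535 → q = 4.5×0.66×0.535 = 1.589 m³/s
Panel 2-3: Δb = 1.9 m, d̄ = (1.32+1.39)/2 = 1.355, v̄ = (1.07+1.00)/2 = 1.035 → q = 1.9×1.355×1.035 = 2.665 m³/s
Panel 3-4: Δb = 3.1 m, d̄ = (1.39+0.89)/2 = 1.14, v̄ = (1.00+0.77)/2 = 0.885 → q = 3.1×1.14×0.885 = 3.128 m³/s
Panel 4-5: Δb = 1.5 m, d̄ = (0.89+0.00)/2 = 0.445, v̄ = (0.77+0.00)/2 = 0.385 → q = 1.5×0.445×0.385 = 0.2570 m³/s
Q = Σ q = 7.638 m³/s
= 7.638 × 3600 = 27500 m³/h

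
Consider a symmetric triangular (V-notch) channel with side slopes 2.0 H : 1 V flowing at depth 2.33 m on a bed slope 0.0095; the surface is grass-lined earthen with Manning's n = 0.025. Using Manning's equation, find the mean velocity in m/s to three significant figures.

4.01 m/s

A = z·y² = 2.0×2.33² = 10.86 m²
P = 2y√(1+z²) = 2×2.33×√(1+2.0²) = 10.42 m
R = A/P = 10.86/10.42 = 1.042 m
Q = (1/n)·A·R^(2/3)·S^(1/2) = (1/0.025) × 10.86 × 1.042^(2/3) × 0.0095^(1/2) = 43.51 m³/s
V = Q/A = 43.51/10.86 = 4.007 m/s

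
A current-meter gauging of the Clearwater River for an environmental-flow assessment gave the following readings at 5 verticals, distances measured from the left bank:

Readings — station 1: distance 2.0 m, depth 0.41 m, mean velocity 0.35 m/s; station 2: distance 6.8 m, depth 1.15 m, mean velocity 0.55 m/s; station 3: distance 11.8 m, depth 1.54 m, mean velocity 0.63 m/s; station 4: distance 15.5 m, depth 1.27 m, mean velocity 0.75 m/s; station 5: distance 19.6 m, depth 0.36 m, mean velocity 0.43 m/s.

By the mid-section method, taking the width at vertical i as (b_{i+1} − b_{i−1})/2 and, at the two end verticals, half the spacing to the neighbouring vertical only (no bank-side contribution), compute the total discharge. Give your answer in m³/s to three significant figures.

11.7 m³/s

w_1 = (6.8 − 2.0)/2 = 2.4 m; q_1 = 0.35 × 0.41 × 2.4 = 0.3444 m³/s
w_2 = (11.8 − 2.0)/2 = 4.9 m; q_2 = 0.55 × 1.15 × 4.9 = 3.099 m³/s
w_3 = (15.5 − 6.8)/2 = 4.35 m; q_3 = 0.63 × 1.54 × 4.35 = 4.220 m³/s
w_4 = (19.6 − 11.8)/2 = 3.9 m; q_4 = 0.75 × 1.27 × 3.9 = 3.715 m³/s
w_5 = (19.6 − 15.5)/2 = 2.05 m; q_5 = 0.43 × 0.36 × 2.05 = 0.3173 m³/s
Q = Σ qᵢ = 11.70 m³/s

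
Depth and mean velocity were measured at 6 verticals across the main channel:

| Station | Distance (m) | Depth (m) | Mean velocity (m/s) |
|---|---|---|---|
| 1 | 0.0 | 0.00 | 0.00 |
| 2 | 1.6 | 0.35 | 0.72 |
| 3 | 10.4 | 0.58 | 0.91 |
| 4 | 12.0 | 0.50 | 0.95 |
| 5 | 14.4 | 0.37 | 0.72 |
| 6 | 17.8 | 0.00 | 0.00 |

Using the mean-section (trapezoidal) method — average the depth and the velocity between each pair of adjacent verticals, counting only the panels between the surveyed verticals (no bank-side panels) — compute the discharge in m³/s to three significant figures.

Panel 1-2: Δb = 1.6 m, d̄ = (0.00+0.35)/2 = 0.175, v̄ = (0.00+0.72)/2 = 0.36 → q = 1.6×0.175×0.36 = 0.1008 m³/s
Panel 2-3: Δb = 8.8 m, d̄ = (0.35+0.58)/2 = 0.465, v̄ = (0.72+0.91)/2 = 0.815 → q = 8.8×0.465×0.815 = 3.335 m³/s
Panel 3-4: Δb = 1.6 m, d̄ = (0.58+0.50)/2 = 0.54, v̄ = (0.91+0.95)/2 = 0.93 → q = 1.6×0.54×0.93 = 0.8035 m³/s
Panel 4-5: Δb = 2.4 m, d̄ = (0.50+0.37)/2 = 0.435, v̄ = (0.95+0.72)/2 = 0.835 → q = 2.4×0.435×0.835 = 0.8717 m³/s
Panel 5-6: Δb = 3.4 m, d̄ = (0.37+0.00)/2 = 0.185, v̄ = (0.72+0.00)/2 = 0.36 → q = 3.4×0.185×0.36 = 0.2264 m³/s
Q = Σ q = 5.337 m³/s

5.34 m³/s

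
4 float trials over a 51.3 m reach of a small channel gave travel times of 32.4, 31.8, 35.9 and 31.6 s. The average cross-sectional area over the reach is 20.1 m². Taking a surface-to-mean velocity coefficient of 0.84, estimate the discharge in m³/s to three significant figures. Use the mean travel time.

26.3 m³/s

t̄ = (32.4 + 31.8 + 35.9 + 31.6) / 4 = 32.925 s
v_surface = L / t̄ = 51.3 / 32.925 = 1.558 m/s
v_mean = 0.84 × 1.558 = 1.309 m/s
Q = A × v_mean = 20.1 × 1.309 = 26.31 m³/s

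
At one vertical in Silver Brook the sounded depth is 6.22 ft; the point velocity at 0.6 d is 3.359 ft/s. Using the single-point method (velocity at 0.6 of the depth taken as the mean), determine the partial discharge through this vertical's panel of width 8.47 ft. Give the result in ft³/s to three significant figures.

177 ft³/s

v̄ = v₀.₆ = 3.359 ft/s
q = v̄ × d × w = 3.359 × 6.22 × 8.47 = 177.0 ft³/s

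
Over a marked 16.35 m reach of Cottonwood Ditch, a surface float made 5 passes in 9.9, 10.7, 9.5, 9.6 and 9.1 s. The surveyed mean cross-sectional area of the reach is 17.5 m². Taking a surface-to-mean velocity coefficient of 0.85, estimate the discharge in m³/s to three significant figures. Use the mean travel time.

24.9 m³/s

t̄ = (9.9 + 10.7 + 9.5 + 9.6 + 9.1) / 5 = 9.76 s
v_surface = L / t̄ = 16.35 / 9.76 = 1.675 m/s
v_mean = 0.85 × 1.675 = 1.424 m/s
Q = A × v_mean = 17.5 × 1.424 = 24.92 m³/s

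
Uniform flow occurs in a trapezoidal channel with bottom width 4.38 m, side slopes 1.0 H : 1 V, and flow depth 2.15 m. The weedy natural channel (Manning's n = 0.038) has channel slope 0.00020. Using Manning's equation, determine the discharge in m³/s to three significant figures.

6.36 m³/s

A = (b + z·y)·y = (4.38 + 1.0×2.15)×2.15 = 14.04 m²
P = b + 2y√(1+z²) = 4.38 + 2×2.15×√(1+1.0²) = 10.46 m
R = A/P = 14.04/10.46 = 1.342 m
Q = (1/n)·A·R^(2/3)·S^(1/2) = (1/0.038) × 14.04 × 1.342^(2/3) × 0.00020^(1/2) = 6.357 m³/s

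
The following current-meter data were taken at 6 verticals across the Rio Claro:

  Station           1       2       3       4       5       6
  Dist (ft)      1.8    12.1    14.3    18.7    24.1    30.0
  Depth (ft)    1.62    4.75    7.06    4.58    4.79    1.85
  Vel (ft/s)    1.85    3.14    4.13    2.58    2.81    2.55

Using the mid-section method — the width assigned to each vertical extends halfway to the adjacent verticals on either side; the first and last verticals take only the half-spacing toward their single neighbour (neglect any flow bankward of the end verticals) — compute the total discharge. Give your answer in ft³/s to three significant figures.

353 ft³/s

w_1 = (12.1 − 1.8)/2 = 5.15 ft; q_1 = 1.85 × 1.62 × 5.15 = 15.43 ft³/s
w_2 = (14.3 − 1.8)/2 = 6.25 ft; q_2 = 3.14 × 4.75 × 6.25 = 93.22 ft³/s
w_3 = (18.7 − 12.1)/2 = 3.3 ft; q_3 = 4.13 × 7.06 × 3.3 = 96.22 ft³/s
w_4 = (24.1 − 14.3)/2 = 4.9 ft; q_4 = 2.58 × 4.58 × 4.9 = 57.90 ft³/s
w_5 = (30.0 − 18.7)/2 = 5.65 ft; q_5 = 2.81 × 4.79 × 5.65 = 76.05 ft³/s
w_6 = (30.0 − 24.1)/2 = 2.95 ft; q_6 = 2.55 × 1.85 × 2.95 = 13.92 ft³/s
Q = Σ qᵢ = 352.7 ft³/s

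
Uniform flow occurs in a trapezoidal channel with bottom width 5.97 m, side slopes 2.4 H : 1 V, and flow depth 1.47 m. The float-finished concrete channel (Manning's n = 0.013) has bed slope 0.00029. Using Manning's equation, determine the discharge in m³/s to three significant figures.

A = (b + z·y)·y = (5.97 + 2.4×1.47)×1.47 = 13.96 m²
P = b + 2y√(1+z²) = 5.97 + 2×1.47×√(1+2.4²) = 13.61 m
R = A/P = 13.96/13.61 = 1.026 m
Q = (1/n)·A·R^(2/3)·S^(1/2) = (1/0.013) × 13.96 × 1.026^(2/3) × 0.00029^(1/2) = 18.60 m³/s

18.6 m³/s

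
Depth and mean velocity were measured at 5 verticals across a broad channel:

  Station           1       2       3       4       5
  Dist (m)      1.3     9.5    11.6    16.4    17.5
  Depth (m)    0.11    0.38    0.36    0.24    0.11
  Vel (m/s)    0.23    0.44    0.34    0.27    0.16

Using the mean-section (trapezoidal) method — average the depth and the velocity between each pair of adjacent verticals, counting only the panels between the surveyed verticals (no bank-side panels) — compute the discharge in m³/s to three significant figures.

Panel 1-2: Δb = 8.2 m, d̄ = (0.11+0.38)/2 = 0.245, v̄ = (0.23+0.44)/2 = 0.335 → q = 8.2×0.245×0.335 = 0.6730 m³/s
Panel 2-3: Δb = 2.1 m, d̄ = (0.38+0.36)/2 = 0.37, v̄ = (0.44+0.34)/2 = 0.39 → q = 2.1×0.37×0.39 = 0.3030 m³/s
Panel 3-4: Δb = 4.8 m, d̄ = (0.36+0.24)/2 = 0.3, v̄ = (0.34+0.27)/2 = 0.305 → q = 4.8×0.3×0.305 = 0.4392 m³/s
Panel 4-5: Δb = 1.1 m, d̄ = (0.24+0.11)/2 = 0.175, v̄ = (0.27+0.16)/2 = 0.215 → q = 1.1×0.175×0.215 = 0.04139 m³/s
Q = Σ q = 1.457 m³/s

1.46 m³/s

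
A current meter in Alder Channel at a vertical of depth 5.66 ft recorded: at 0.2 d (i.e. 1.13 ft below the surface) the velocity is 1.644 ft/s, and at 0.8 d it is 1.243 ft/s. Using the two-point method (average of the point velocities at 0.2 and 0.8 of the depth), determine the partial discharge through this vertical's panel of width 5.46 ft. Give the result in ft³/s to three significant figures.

v̄ = (1.644 + 1.243) / 2 = 1.444 ft/s
q = v̄ × d × w = 1.444 × 5.66 × 5.46 = 44.61 ft³/s

44.6 ft³/s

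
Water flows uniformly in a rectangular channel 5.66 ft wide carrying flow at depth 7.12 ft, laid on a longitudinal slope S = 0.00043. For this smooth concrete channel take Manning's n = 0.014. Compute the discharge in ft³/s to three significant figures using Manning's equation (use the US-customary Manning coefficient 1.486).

142 ft³/s

A = b·y = 5.66 × 7.12 = 40.30 ft²
P = b + 2y = 5.66 + 2×7.12 = 19.90 ft
R = A/P = 40.30/19.90 = 2.025 ft
Q = (1.486/n)·A·R^(2/3)·S^(1/2) = (1.486/0.014) × 40.30 × 2.025^(2/3) × 0.00043^(1/2) = 142.0 ft³/s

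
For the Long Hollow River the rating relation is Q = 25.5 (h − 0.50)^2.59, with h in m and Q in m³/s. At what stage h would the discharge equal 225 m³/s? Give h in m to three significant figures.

2.82 m

h − h₀ = (Q/C)^(1/b) = (225/25.5)^(1/2.59) = 2.318 m
h = 0.50 + 2.318 = 2.818 m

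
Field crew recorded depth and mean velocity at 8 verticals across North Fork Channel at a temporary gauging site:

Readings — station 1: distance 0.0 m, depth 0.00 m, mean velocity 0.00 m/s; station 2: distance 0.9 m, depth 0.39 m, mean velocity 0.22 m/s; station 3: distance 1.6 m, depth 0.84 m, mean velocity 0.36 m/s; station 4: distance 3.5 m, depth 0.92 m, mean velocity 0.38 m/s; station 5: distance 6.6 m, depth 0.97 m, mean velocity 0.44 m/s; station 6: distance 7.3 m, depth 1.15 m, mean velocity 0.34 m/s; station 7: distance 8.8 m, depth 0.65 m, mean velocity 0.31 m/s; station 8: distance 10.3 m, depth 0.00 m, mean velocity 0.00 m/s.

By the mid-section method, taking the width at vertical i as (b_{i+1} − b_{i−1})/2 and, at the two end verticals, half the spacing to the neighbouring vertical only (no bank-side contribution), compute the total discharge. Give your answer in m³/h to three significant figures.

w_2 = (1.6 − 0.0)/2 = 0.8 m; q_2 = 0.22 × 0.39 × 0.8 = 0.06864 m³/s
w_3 = (3.5 − 0.9)/2 = 1.3 m; q_3 = 0.36 × 0.84 × 1.3 = 0.3931 m³/s
w_4 = (6.6 − 1.6)/2 = 2.5 m; q_4 = 0.38 × 0.92 × 2.5 = 0.8740 m³/s
w_5 = (7.3 − 3.5)/2 = 1.9 m; q_5 = 0.44 × 0.97 × 1.9 = 0.8109 m³/s
w_6 = (8.8 − 6.6)/2 = 1.1 m; q_6 = 0.34 × 1.15 × 1.1 = 0.4301 m³/s
w_7 = (10.3 − 7.3)/2 = 1.5 m; q_7 = 0.31 × 0.65 × 1.5 = 0.3023 m³/s
Stations 1, 8 contribute zero (depth or velocity is 0).
Q = Σ qᵢ = 2.879 m³/s
= 2.879 × 3600 = 10360 m³/h

10400 m³/h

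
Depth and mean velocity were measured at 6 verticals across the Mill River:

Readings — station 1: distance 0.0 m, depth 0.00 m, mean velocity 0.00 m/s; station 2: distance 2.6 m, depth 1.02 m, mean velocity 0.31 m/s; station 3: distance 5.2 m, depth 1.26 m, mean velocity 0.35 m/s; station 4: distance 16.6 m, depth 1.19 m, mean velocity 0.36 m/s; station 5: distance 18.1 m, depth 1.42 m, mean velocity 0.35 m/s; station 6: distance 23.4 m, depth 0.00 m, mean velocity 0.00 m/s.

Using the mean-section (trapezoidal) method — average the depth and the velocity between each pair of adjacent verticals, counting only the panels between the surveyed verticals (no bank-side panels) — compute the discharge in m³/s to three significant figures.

7.49 m³/s

Panel 1-2: Δb = 2.6 m, d̄ = (0.00+1.02)/2 = 0.51, v̄ = (0.00+0.31)/2 = 0.155 → q = 2.6×0.51×0.155 = 0.2055 m³/s
Panel 2-3: Δb = 2.6 m, d̄ = (1.02+1.26)/2 = 1.14, v̄ = (0.31+0.35)/2 = 0.33 → q = 2.6×1.14×0.33 = 0.9781 m³/s
Panel 3-4: Δb = 11.4 m, d̄ = (1.26+1.19)/2 = 1.225, v̄ = (0.35+0.36)/2 = 0.355 → q = 11.4×1.225×0.355 = 4.958 m³/s
Panel 4-5: Δb = 1.5 m, d̄ = (1.19+1.42)/2 = 1.305, v̄ = (0.36+0.35)/2 = 0.355 → q = 1.5×1.305×0.355 = 0.6949 m³/s
Panel 5-6: Δb = 5.3 m, d̄ = (1.42+0.00)/2 = 0.71, v̄ = (0.35+0.00)/2 = 0.175 → q = 5.3×0.71×0.175 = 0.6585 m³/s
Q = Σ q = 7.495 m³/s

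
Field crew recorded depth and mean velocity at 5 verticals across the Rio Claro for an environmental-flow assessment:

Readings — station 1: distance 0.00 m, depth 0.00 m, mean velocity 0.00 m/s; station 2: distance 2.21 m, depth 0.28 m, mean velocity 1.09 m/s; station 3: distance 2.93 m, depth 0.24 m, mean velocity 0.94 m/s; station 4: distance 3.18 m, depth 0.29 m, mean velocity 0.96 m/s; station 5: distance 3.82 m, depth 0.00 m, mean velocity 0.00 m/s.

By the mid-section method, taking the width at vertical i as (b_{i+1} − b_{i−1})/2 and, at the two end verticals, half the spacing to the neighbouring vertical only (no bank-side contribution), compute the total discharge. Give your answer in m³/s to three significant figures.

0.680 m³/s

w_2 = (2.93 − 0.00)/2 = 1.465 m; q_2 = 1.09 × 0.28 × 1.465 = 0.4471 m³/s
w_3 = (3.18 − 2.21)/2 = 0.485 m; q_3 = 0.94 × 0.24 × 0.485 = 0.1094 m³/s
w_4 = (3.82 − 2.93)/2 = 0.445 m; q_4 = 0.96 × 0.29 × 0.445 = 0.1239 m³/s
Stations 1, 5 contribute zero (depth or velocity is 0).
Q = Σ qᵢ = 0.6804 m³/s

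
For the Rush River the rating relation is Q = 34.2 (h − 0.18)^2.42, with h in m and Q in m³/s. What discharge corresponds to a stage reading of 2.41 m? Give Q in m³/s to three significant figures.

238 m³/s

Q = 34.2 × (2.41 − 0.18)^2.42 = 34.2 × 2.23^2.42 = 238.2 m³/s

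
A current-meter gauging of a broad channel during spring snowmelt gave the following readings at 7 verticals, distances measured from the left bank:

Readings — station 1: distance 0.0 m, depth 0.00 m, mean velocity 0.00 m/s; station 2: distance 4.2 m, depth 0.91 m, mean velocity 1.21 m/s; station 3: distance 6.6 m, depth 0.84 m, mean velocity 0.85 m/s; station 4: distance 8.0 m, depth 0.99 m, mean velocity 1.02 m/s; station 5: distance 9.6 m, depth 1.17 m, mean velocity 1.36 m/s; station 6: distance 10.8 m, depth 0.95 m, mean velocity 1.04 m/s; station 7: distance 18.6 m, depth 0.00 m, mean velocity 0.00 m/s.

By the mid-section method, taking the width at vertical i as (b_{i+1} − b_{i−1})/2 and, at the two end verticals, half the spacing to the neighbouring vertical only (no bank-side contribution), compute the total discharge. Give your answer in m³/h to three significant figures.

w_2 = (6.6 − 0.0)/2 = 3.3 m; q_2 = 1.21 × 0.91 × 3.3 = 3.634 m³/s
w_3 = (8.0 − 4.2)/2 = 1.9 m; q_3 = 0.85 × 0.84 × 1.9 = 1.357 m³/s
w_4 = (9.6 − 6.6)/2 = 1.5 m; q_4 = 1.02 × 0.99 × 1.5 = 1.515 m³/s
w_5 = (10.8 − 8.0)/2 = 1.4 m; q_5 = 1.36 × 1.17 × 1.4 = 2.228 m³/s
w_6 = (18.6 − 9.6)/2 = 4.5 m; q_6 = 1.04 × 0.95 × 4.5 = 4.446 m³/s
Stations 1, 7 contribute zero (depth or velocity is 0).
Q = Σ qᵢ = 13.18 m³/s
= 13.18 × 3600 = 47440 m³/h

47400 m³/h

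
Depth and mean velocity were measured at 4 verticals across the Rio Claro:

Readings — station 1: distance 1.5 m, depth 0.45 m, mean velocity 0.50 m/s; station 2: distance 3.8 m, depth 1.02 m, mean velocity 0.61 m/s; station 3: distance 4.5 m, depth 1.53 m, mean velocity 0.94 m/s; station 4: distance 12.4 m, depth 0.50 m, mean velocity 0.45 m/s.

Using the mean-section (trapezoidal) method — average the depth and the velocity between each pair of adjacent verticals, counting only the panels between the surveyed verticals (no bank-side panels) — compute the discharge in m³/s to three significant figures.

Panel 1-2: Δb = 2.3 m, d̄ = (0.45+1.02)/2 = 0.735, v̄ = (0.50+0.61)/2 = 0.555 → q = 2.3×0.735×0.555 = 0.9382 m³/s
Panel 2-3: Δb = 0.7 m, d̄ = (1.02+1.53)/2 = 1.275, v̄ = (0.61+0.94)/2 = 0.775 → q = 0.7×1.275×0.775 = 0.6917 m³/s
Panel 3-4: Δb = 7.9 m, d̄ = (1.53+0.50)/2 = 1.015, v̄ = (0.94+0.45)/2 = 0.695 → q = 7.9×1.015×0.695 = 5.573 m³/s
Q = Σ q = 7.203 m³/s

7.20 m³/s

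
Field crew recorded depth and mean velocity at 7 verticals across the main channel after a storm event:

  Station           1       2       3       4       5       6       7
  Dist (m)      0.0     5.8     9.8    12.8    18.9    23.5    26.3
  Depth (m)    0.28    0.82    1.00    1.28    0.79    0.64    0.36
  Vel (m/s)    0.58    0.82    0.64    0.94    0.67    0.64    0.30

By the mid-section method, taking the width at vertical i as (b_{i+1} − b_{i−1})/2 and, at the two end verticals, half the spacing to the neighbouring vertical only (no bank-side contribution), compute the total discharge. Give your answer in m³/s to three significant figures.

w_1 = (5.8 − 0.0)/2 = 2.9 m; q_1 = 0.58 × 0.28 × 2.9 = 0.4710 m³/s
w_2 = (9.8 − 0.0)/2 = 4.9 m; q_2 = 0.82 × 0.82 × 4.9 = 3.295 m³/s
w_3 = (12.8 − 5.8)/2 = 3.5 m; q_3 = 0.64 × 1.00 × 3.5 = 2.240 m³/s
w_4 = (18.9 − 9.8)/2 = 4.55 m; q_4 = 0.94 × 1.28 × 4.55 = 5.475 m³/s
w_5 = (23.5 − 12.8)/2 = 5.35 m; q_5 = 0.67 × 0.79 × 5.35 = 2.832 m³/s
w_6 = (26.3 − 18.9)/2 = 3.7 m; q_6 = 0.64 × 0.64 × 3.7 = 1.516 m³/s
w_7 = (26.3 − 23.5)/2 = 1.4 m; q_7 = 0.30 × 0.36 × 1.4 = 0.1512 m³/s
Q = Σ qᵢ = 15.98 m³/s

16.0 m³/s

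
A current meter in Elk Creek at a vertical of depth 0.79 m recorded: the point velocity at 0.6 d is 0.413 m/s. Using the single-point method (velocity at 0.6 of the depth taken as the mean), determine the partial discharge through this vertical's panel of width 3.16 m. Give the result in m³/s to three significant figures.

v̄ = v₀.₆ = 0.413 m/s
q = v̄ × d × w = 0.4130 × 0.79 × 3.16 = 1.031 m³/s

1.03 m³/s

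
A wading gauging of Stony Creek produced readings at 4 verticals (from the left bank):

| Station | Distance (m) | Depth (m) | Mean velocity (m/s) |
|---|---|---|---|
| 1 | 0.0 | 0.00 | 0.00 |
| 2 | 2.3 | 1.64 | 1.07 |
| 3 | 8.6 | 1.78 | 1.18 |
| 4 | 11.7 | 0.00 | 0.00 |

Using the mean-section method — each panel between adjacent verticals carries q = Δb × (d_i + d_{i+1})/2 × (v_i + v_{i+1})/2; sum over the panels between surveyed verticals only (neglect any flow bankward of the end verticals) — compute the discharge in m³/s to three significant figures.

14.8 m³/s

Panel 1-2: Δb = 2.3 m, d̄ = (0.00+1.64)/2 = 0.82, v̄ = (0.00+1.07)/2 = 0.535 → q = 2.3×0.82×0.535 = 1.009 m³/s
Panel 2-3: Δb = 6.3 m, d̄ = (1.64+1.78)/2 = 1.71, v̄ = (1.07+1.18)/2 = 1.125 → q = 6.3×1.71×1.125 = 12.12 m³/s
Panel 3-4: Δb = 3.1 m, d̄ = (1.78+0.00)/2 = 0.89, v̄ = (1.18+0.00)/2 = 0.59 → q = 3.1×0.89×0.59 = 1.628 m³/s
Q = Σ q = 14.76 m³/s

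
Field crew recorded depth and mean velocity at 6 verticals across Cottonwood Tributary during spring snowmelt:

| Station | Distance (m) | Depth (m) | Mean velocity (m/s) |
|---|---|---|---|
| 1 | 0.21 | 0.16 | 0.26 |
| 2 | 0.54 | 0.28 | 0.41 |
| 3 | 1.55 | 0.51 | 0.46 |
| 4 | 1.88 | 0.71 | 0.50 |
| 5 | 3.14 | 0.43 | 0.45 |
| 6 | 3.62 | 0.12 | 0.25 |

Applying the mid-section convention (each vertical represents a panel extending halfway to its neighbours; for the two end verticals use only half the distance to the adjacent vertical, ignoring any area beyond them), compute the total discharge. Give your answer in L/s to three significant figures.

699 L/s

w_1 = (0.54 − 0.21)/2 = 0.165 m; q_1 = 0.26 × 0.16 × 0.165 = 0.006864 m³/s
w_2 = (1.55 − 0.21)/2 = 0.67 m; q_2 = 0.41 × 0.28 × 0.67 = 0.07692 m³/s
w_3 = (1.88 − 0.54)/2 = 0.67 m; q_3 = 0.46 × 0.51 × 0.67 = 0.1572 m³/s
w_4 = (3.14 − 1.55)/2 = 0.795 m; q_4 = 0.50 × 0.71 × 0.795 = 0.2822 m³/s
w_5 = (3.62 − 1.88)/2 = 0.87 m; q_5 = 0.45 × 0.43 × 0.87 = 0.1683 m³/s
w_6 = (3.62 − 3.14)/2 = 0.24 m; q_6 = 0.25 × 0.12 × 0.24 = 0.007200 m³/s
Q = Σ qᵢ = 0.6987 m³/s
= 0.6987 × 1000 = 698.7 L/s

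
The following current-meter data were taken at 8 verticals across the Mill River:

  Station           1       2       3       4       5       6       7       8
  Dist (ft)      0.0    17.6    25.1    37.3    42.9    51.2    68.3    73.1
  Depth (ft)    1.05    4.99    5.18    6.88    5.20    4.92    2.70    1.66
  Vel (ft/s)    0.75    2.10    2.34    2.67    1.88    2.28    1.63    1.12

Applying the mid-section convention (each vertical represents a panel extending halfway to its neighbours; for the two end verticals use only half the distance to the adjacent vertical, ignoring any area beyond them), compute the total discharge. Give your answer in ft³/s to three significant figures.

684 ft³/s

w_1 = (17.6 − 0.0)/2 = 8.8 ft; q_1 = 0.75 × 1.05 × 8.8 = 6.930 ft³/s
w_2 = (25.1 − 0.0)/2 = 12.55 ft; q_2 = 2.10 × 4.99 × 12.55 = 131.5 ft³/s
w_3 = (37.3 − 17.6)/2 = 9.85 ft; q_3 = 2.34 × 5.18 × 9.85 = 119.4 ft³/s
w_4 = (42.9 − 25.1)/2 = 8.9 ft; q_4 = 2.67 × 6.88 × 8.9 = 163.5 ft³/s
w_5 = (51.2 − 37.3)/2 = 6.95 ft; q_5 = 1.88 × 5.20 × 6.95 = 67.94 ft³/s
w_6 = (68.3 − 42.9)/2 = 12.7 ft; q_6 = 2.28 × 4.92 × 12.7 = 142.5 ft³/s
w_7 = (73.1 − 51.2)/2 = 10.95 ft; q_7 = 1.63 × 2.70 × 10.95 = 48.19 ft³/s
w_8 = (73.1 − 68.3)/2 = 2.4 ft; q_8 = 1.12 × 1.66 × 2.4 = 4.462 ft³/s
Q = Σ qᵢ = 684.4 ft³/s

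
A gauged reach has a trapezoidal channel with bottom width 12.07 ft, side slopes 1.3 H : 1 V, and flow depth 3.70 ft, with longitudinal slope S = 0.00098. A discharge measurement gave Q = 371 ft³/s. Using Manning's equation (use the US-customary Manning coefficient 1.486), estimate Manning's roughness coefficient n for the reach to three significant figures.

0.0147

A = (b + z·y)·y = (12.07 + 1.3×3.70)×3.70 = 62.46 ft²
P = b + 2y√(1+z²) = 12.07 + 2×3.70×√(1+1.3²) = 24.21 ft
R = A/P = 62.46/24.21 = 2.580 ft
n = (1.486/Q)·A·R^(2/3)·S^(1/2) = (1.486/371) × 62.46 × 1.881 × 0.03130 = 0.01473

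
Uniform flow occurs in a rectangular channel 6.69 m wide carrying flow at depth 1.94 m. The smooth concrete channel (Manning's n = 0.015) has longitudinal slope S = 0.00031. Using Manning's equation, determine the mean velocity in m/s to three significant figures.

A = b·y = 6.69 × 1.94 = 12.98 m²
P = b + 2y = 6.69 + 2×1.94 = 10.57 m
R = A/P = 12.98/10.57 = 1.228 m
Q = (1/n)·A·R^(2/3)·S^(1/2) = (1/0.015) × 12.98 × 1.228^(2/3) × 0.00031^(1/2) = 17.47 m³/s
V = Q/A = 17.47/12.98 = 1.346 m/s

1.35 m/s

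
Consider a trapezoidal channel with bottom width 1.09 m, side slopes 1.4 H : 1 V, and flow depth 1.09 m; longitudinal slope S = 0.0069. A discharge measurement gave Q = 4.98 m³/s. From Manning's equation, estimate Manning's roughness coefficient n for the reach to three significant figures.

0.0334

A = (b + z·y)·y = (1.09 + 1.4×1.09)×1.09 = 2.851 m²
P = b + 2y√(1+z²) = 1.09 + 2×1.09×√(1+1.4²) = 4.841 m
R = A/P = 2.851/4.841 = 0.5891 m
n = (1/Q)·A·R^(2/3)·S^(1/2) = (1/4.98) × 2.851 × 0.7027 × 0.08307 = 0.03342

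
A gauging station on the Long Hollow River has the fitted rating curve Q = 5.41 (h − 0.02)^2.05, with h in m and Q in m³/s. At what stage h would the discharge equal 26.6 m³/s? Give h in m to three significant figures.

h − h₀ = (Q/C)^(1/b) = (26.6/5.41)^(1/2.05) = 2.175 m
h = 0.02 + 2.175 = 2.195 m

2.19 m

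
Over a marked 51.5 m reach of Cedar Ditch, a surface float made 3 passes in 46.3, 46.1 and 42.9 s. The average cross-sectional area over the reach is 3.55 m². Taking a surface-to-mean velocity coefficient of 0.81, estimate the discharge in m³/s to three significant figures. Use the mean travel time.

3.28 m³/s

t̄ = (46.3 + 46.1 + 42.9) / 3 = 45.1 s
v_surface = L / t̄ = 51.5 / 45.1 = 1.142 m/s
v_mean = 0.81 × 1.142 = 0.9249 m/s
Q = A × v_mean = 3.55 × 0.9249 = 3.284 m³/s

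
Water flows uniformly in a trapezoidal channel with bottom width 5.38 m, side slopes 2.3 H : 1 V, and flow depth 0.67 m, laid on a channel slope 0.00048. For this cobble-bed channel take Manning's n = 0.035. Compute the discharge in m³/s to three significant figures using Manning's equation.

1.90 m³/s

A = (b + z·y)·y = (5.38 + 2.3×0.67)×0.67 = 4.637 m²
P = b + 2y√(1+z²) = 5.38 + 2×0.67×√(1+2.3²) = 8.741 m
R = A/P = 4.637/8.741 = 0.5305 m
Q = (1/n)·A·R^(2/3)·S^(1/2) = (1/0.035) × 4.637 × 0.5305^(2/3) × 0.00048^(1/2) = 1.902 m³/s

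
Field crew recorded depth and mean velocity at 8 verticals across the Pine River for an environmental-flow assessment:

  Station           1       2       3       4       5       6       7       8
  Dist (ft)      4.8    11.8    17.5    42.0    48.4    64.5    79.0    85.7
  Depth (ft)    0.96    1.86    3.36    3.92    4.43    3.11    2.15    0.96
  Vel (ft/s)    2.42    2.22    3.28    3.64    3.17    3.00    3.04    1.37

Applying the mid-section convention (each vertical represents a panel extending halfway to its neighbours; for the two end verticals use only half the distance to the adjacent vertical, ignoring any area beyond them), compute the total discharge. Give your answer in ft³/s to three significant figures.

w_1 = (11.8 − 4.8)/2 = 3.5 ft; q_1 = 2.42 × 0.96 × 3.5 = 8.131 ft³/s
w_2 = (17.5 − 4.8)/2 = 6.35 ft; q_2 = 2.22 × 1.86 × 6.35 = 26.22 ft³/s
w_3 = (42.0 − 11.8)/2 = 15.1 ft; q_3 = 3.28 × 3.36 × 15.1 = 166.4 ft³/s
w_4 = (48.4 − 17.5)/2 = 15.45 ft; q_4 = 3.64 × 3.92 × 15.45 = 220.5 ft³/s
w_5 = (64.5 − 42.0)/2 = 11.25 ft; q_5 = 3.17 × 4.43 × 11.25 = 158.0 ft³/s
w_6 = (79.0 − 48.4)/2 = 15.3 ft; q_6 = 3.00 × 3.11 × 15.3 = 142.7 ft³/s
w_7 = (85.7 − 64.5)/2 = 10.6 ft; q_7 = 3.04 × 2.15 × 10.6 = 69.28 ft³/s
w_8 = (85.7 − 79.0)/2 = 3.35 ft; q_8 = 1.37 × 0.96 × 3.35 = 4.406 ft³/s
Q = Σ qᵢ = 795.6 ft³/s

796 ft³/s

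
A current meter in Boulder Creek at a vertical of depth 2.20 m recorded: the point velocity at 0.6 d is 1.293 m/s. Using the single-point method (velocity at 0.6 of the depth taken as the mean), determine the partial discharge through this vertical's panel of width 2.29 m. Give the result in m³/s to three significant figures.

v̄ = v₀.₆ = 1.293 m/s
q = v̄ × d × w = 1.293 × 2.20 × 2.29 = 6.514 m³/s

6.51 m³/s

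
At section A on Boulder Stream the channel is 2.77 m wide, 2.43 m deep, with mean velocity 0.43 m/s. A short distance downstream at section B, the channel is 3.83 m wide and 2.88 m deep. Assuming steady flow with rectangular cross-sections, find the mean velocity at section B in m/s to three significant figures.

Q = A₁V₁ = (2.77×2.43) × 0.43 = 2.894 m³/s
A₂ = 3.83 × 2.88 = 11.03 m²
V₂ = Q/A₂ = 2.894/11.03 = 0.2624 m/s

0.262 m/s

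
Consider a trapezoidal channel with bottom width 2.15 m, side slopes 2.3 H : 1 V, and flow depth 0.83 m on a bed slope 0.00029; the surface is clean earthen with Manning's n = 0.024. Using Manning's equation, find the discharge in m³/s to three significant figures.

A = (b + z·y)·y = (2.15 + 2.3×0.83)×0.83 = 3.369 m²
P = b + 2y√(1+z²) = 2.15 + 2×0.83×√(1+2.3²) = 6.313 m
R = A/P = 3.369/6.313 = 0.5336 m
Q = (1/n)·A·R^(2/3)·S^(1/2) = (1/0.024) × 3.369 × 0.5336^(2/3) × 0.00029^(1/2) = 1.573 m³/s

1.57 m³/s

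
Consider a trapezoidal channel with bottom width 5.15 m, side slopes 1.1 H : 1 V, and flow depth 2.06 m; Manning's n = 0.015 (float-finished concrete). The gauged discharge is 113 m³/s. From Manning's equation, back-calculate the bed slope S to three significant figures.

0.00821

A = (b + z·y)·y = (5.15 + 1.1×2.06)×2.06 = 15.28 m²
P = b + 2y√(1+z²) = 5.15 + 2×2.06×√(1+1.1²) = 11.27 m
R = A/P = 15.28/11.27 = 1.355 m
S = (Q·n / (1·A·R^(2/3)))² = (113×0.015 / (1×15.28×1.224))² = 0.008210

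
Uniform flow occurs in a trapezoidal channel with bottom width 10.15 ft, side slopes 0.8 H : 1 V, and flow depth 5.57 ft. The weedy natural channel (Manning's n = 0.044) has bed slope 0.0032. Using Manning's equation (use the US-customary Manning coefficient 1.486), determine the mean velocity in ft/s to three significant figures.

A = (b + z·y)·y = (10.15 + 0.8×5.57)×5.57 = 81.36 ft²
P = b + 2y√(1+z²) = 10.15 + 2×5.57×√(1+0.8²) = 24.42 ft
R = A/P = 81.36/24.42 = 3.332 ft
Q = (1.486/n)·A·R^(2/3)·S^(1/2) = (1.486/0.044) × 81.36 × 3.332^(2/3) × 0.0032^(1/2) = 346.7 ft³/s
V = Q/A = 346.7/81.36 = 4.262 ft/s

4.26 ft/s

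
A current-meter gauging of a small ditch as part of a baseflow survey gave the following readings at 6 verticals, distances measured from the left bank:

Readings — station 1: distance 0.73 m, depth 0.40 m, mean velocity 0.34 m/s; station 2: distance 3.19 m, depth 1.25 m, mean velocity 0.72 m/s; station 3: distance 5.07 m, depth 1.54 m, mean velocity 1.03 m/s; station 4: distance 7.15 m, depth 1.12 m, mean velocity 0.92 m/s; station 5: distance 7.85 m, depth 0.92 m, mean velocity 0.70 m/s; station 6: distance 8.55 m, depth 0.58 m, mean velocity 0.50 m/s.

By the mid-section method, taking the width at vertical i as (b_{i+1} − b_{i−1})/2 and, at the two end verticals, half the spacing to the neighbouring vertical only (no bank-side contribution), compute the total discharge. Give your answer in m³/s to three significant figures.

w_1 = (3.19 − 0.73)/2 = 1.23 m; q_1 = 0.34 × 0.40 × 1.23 = 0.1673 m³/s
w_2 = (5.07 − 0.73)/2 = 2.17 m; q_2 = 0.72 × 1.25 × 2.17 = 1.953 m³/s
w_3 = (7.15 − 3.19)/2 = 1.98 m; q_3 = 1.03 × 1.54 × 1.98 = 3.141 m³/s
w_4 = (7.85 − 5.07)/2 = 1.39 m; q_4 = 0.92 × 1.12 × 1.39 = 1.432 m³/s
w_5 = (8.55 − 7.15)/2 = 0.7 m; q_5 = 0.70 × 0.92 × 0.7 = 0.4508 m³/s
w_6 = (8.55 − 7.85)/2 = 0.35 m; q_6 = 0.50 × 0.58 × 0.35 = 0.1015 m³/s
Q = Σ qᵢ = 7.246 m³/s

7.25 m³/s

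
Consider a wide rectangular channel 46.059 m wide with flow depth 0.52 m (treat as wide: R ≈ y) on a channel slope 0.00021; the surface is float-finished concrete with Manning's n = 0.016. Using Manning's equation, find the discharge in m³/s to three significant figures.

14.0 m³/s

A = b·y = 46.059 × 0.52 = 23.95 m²
Wide channel: R ≈ y = 0.52 m
Q = (1/n)·A·R^(2/3)·S^(1/2) = (1/0.016) × 23.95 × 0.5200^(2/3) × 0.00021^(1/2) = 14.03 m³/s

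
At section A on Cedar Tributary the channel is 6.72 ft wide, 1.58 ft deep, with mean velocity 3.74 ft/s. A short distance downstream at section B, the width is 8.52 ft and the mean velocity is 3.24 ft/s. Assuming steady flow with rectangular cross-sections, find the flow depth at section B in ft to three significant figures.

Q = A₁V₁ = (6.72×1.58) × 3.74 = 39.71 ft³/s
d₂ = Q/(b₂ V₂) = 39.71/(8.52×3.24) = 1.439 ft

1.44 ft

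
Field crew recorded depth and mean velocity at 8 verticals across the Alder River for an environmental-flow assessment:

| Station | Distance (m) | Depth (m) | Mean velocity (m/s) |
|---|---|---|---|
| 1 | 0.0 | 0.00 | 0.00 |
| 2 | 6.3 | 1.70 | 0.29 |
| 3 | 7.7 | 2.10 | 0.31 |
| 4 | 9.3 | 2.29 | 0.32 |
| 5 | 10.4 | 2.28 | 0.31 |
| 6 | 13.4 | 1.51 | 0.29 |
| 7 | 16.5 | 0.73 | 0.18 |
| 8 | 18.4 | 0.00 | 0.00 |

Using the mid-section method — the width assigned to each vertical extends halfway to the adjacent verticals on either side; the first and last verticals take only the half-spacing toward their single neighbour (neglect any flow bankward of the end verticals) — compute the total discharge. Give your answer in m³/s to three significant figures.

6.98 m³/s

w_2 = (7.7 − 0.0)/2 = 3.85 m; q_2 = 0.29 × 1.70 × 3.85 = 1.898 m³/s
w_3 = (9.3 − 6.3)/2 = 1.5 m; q_3 = 0.31 × 2.10 × 1.5 = 0.9765 m³/s
w_4 = (10.4 − 7.7)/2 = 1.35 m; q_4 = 0.32 × 2.29 × 1.35 = 0.9893 m³/s
w_5 = (13.4 − 9.3)/2 = 2.05 m; q_5 = 0.31 × 2.28 × 2.05 = 1.449 m³/s
w_6 = (16.5 − 10.4)/2 = 3.05 m; q_6 = 0.29 × 1.51 × 3.05 = 1.336 m³/s
w_7 = (18.4 − 13.4)/2 = 2.5 m; q_7 = 0.18 × 0.73 × 2.5 = 0.3285 m³/s
Stations 1, 8 contribute zero (depth or velocity is 0).
Q = Σ qᵢ = 6.977 m³/s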